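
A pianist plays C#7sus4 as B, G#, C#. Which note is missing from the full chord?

F#

C#7sus4 = C#, F#, G#, B. The voicing lacks the 4th (perfect 4th), F#.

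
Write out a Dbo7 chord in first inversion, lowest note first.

Dbo7 = D♭–F♭–A𝄫–C𝄫; first inversion → third (F♭) lowest.

F♭, A𝄫, C𝄫, D♭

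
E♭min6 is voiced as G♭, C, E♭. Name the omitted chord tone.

B♭

E♭min6 = E♭, G♭, B♭, C. The voicing lacks the 5th (perfect 5th), B♭.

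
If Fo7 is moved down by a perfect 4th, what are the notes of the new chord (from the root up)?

C  E♭  G♭  B𝄫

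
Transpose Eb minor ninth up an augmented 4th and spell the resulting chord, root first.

E-flat up an augmented 4th → A. New chord: A minor ninth.
Root: A
Minor 3rd (3rd): C
Perfect 5th (5th): E
Minor 7th (7th): G
Major 9th (9th): B

A, C, E, G, B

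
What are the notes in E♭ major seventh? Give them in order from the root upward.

Eb, G, Bb, D

E♭ major seventh is a major seventh built on Eb.
- root: Eb
- major 3rd: G
- perfect 5th: Bb
- major 7th: D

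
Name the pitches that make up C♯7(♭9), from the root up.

C# – E# – G# – B – D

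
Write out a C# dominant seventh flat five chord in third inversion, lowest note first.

In root position, C# dominant seventh flat five is C#–E#–G–B.
Third inversion puts the seventh (B) in the bass.

B, C#, E#, G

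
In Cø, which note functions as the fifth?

Gb

Root of Cø = C. The 5th is a diminished 5th: C up a diminished 5th → Gb.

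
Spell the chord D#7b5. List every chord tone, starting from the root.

D#7b5: dominant seventh flat five on D♯.
Root: D♯
Major 3rd (3rd): F𝄪
Diminished 5th (5th): A
Minor 7th (7th): C♯

D♯, F𝄪, A, C♯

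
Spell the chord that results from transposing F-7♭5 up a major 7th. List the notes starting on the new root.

E G Bb D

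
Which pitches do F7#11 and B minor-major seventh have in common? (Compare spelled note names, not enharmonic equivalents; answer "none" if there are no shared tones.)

F7#11: F A C Eb B
B minor-major seventh: B D F# A#
Common to both → B.

B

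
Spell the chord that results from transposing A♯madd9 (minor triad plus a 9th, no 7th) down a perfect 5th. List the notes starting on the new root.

D#  F#  A#  E#

A perfect 5th down from A# is D#, so the new chord is D# minor added-ninth.
Root: D#
Minor 3rd (3rd): F#
Perfect 5th (5th): A#
Major 9th (9th): E#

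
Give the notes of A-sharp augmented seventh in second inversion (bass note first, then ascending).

E-double-sharp G-sharp A-sharp C-double-sharp

In root position, A-sharp augmented seventh is A-sharp–C-double-sharp–E-double-sharp–G-sharp.
Second inversion puts the fifth (E-double-sharp) in the bass.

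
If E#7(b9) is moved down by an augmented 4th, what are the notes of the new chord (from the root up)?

B D# F# A C

E# down an augmented 4th → B. New chord: B dominant seventh flat nine.
Root: B
Major 3rd (3rd): D#
Perfect 5th (5th): F#
Minor 7th (7th): A
Minor 9th (9th): C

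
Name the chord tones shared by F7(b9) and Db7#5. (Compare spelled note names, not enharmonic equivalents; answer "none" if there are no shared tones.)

F, A

F7(b9) = F, A, C, Eb, Gb.
Db7#5 = Db, F, A, Cb.
Shared: F, A.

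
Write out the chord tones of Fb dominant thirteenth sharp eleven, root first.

Fb dominant thirteenth sharp eleven: dominant thirteenth sharp eleven on Fb.
root → Fb
3rd (major 3rd) → Ab
5th (perfect 5th) → Cb
7th (minor 7th) → Ebb
9th (major 9th) → Gb
11th (augmented 11th) → Bb
13th (major 13th) → Db

Fb, Ab, Cb, Ebb, Gb, Bb, Db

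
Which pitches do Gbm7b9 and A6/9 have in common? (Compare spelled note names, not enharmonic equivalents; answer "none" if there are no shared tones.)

Gbm7b9 = G♭, B𝄫, D♭, F♭, A𝄫.
A6/9 = A, C♯, E, F♯, B.
Shared: none.

none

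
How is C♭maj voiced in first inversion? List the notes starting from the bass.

In root position, C♭maj is C♭–E♭–G♭.
First inversion puts the third (E♭) in the bass.

E♭ G♭ C♭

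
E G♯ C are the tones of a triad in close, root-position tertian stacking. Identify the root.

Stacking in thirds gives C – E – G♯, so C is the root — C augmented triad.

C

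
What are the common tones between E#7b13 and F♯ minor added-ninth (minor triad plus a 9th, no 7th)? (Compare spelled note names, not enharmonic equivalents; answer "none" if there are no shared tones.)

C♯

E#7b13 = E♯, G𝄪, B♯, D♯, C♯.
F♯ minor added-ninth = F♯, A, C♯, G♯.
Shared: C♯.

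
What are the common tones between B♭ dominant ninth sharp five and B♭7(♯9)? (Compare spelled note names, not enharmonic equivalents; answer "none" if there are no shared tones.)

B♭ dominant ninth sharp five = Bb, D, F#, Ab, C.
B♭7(♯9) = Bb, D, F, Ab, C#.
Shared: Bb, D, Ab.

Bb, D, Ab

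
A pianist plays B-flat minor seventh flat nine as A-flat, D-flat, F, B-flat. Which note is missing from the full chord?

C-flat

B-flat minor seventh flat nine = B-flat, D-flat, F, A-flat, C-flat. The voicing lacks the 9th (minor 9th), C-flat.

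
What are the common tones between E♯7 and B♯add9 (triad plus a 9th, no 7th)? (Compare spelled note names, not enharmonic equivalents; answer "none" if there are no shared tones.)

E♯7 = E#, G##, B#, D#.
B♯add9 = B#, D##, F##, C##.
Shared: B#.

B#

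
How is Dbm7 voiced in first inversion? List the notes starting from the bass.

In root position, Dbm7 is D♭–F♭–A♭–C♭.
First inversion puts the third (F♭) in the bass.

F♭ – A♭ – C♭ – D♭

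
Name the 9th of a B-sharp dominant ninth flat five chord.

B-sharp dominant ninth flat five is built on B-sharp; its 9th is a major 9th above the root.
A second above B uses the letter C, and the major 9th above B-sharp is C-double-sharp.

C-double-sharp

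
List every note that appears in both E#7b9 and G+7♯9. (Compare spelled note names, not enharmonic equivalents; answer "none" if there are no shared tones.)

E#7b9: E♯ G𝄪 B♯ D♯ F♯
G+7♯9: G B D♯ F A♯
Common to both → D♯.

D♯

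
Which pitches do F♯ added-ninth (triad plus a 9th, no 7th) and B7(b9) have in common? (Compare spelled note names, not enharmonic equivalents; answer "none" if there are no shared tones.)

F♯

F♯ added-ninth = F♯, A♯, C♯, G♯.
B7(b9) = B, D♯, F♯, A, C.
Shared: F♯.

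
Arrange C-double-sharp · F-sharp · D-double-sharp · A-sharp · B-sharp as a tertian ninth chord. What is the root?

B-sharp

Stacking in thirds gives B-sharp – D-double-sharp – F-sharp – A-sharp – C-double-sharp, so B-sharp is the root — B-sharp dominant ninth flat five.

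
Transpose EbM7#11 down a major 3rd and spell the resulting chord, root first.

C♭, E♭, G♭, B♭, F

Transposed root: E♭ → C♭ (major 3rd down). So we spell C♭ major seventh sharp eleven:
- root: C♭
- major 3rd: E♭
- perfect 5th: G♭
- major 7th: B♭
- augmented 11th: F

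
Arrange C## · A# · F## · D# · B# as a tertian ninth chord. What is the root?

B#

Arranged so that each adjacent pair is a third by letter name: B# – D# – F## – A# – C##.
The bottom of that stack, B#, is the root (this is B# minor ninth).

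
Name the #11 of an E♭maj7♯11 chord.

A

Root of E♭maj7♯11 = Eb. The 11th is an augmented 11th: Eb up an augmented 11th → A.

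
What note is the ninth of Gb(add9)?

A♭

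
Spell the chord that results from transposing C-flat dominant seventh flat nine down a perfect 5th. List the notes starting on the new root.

Cb down a perfect 5th → Fb. New chord: Fb dominant seventh flat nine.
Fb — root
Ab — major 3rd
Cb — perfect 5th
Ebb — minor 7th
Gbb — minor 9th

Fb – Ab – Cb – Ebb – Gbb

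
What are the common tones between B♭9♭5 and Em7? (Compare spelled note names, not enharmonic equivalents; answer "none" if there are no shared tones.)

D

B♭9♭5: Bb D Fb Ab C
Em7: E G B D
Common to both → D.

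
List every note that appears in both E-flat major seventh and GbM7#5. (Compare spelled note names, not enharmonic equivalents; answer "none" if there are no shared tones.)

B♭ – D

E-flat major seventh = E♭, G, B♭, D.
GbM7#5 = G♭, B♭, D, F.
Shared: B♭, D.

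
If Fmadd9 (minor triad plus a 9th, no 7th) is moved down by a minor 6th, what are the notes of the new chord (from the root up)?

A, C, E, B

Transposed root: F → A (minor 6th down). So we spell A minor added-ninth:
Root: A
Minor 3rd (3rd): C
Perfect 5th (5th): E
Major 9th (9th): B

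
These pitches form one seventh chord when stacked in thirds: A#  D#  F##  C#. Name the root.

D#

Stacking in thirds gives D# – F## – A# – C#, so D# is the root — D# dominant seventh.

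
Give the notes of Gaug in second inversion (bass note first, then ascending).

In root position, Gaug is G–B–D#.
Second inversion puts the fifth (D#) in the bass.

D#, G, B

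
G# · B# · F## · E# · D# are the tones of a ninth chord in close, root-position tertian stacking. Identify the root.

Stacking in thirds gives E# – G# – B# – D# – F##, so E# is the root — E# minor ninth.

E#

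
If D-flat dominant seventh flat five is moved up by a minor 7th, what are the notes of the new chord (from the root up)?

Cb Eb Gbb Bbb

A minor 7th up from Db is Cb, so the new chord is Cb dominant seventh flat five.
root → Cb
3rd (major 3rd) → Eb
5th (diminished 5th) → Gbb
7th (minor 7th) → Bbb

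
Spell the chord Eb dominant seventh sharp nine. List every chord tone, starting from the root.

Eb  G  Bb  Db  F#

Root Eb, quality dominant seventh sharp nine:
- root: Eb
- major 3rd: G
- perfect 5th: Bb
- minor 7th: Db
- augmented 9th: F#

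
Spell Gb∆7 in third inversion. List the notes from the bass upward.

F  G♭  B♭  D♭

In root position, Gb∆7 is G♭–B♭–D♭–F.
Third inversion puts the seventh (F) in the bass.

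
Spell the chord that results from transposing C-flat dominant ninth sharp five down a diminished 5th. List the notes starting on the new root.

A diminished 5th down from C-flat is F, so the new chord is F dominant ninth sharp five.
Root: F
Major 3rd (3rd): A
Augmented 5th (5th): C-sharp
Minor 7th (7th): E-flat
Major 9th (9th): G

F  A  C-sharp  E-flat  G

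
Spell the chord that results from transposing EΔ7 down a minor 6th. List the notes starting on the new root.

G♯  B♯  D♯  F𝄪

E down a minor 6th → G♯. New chord: G♯ major seventh.
- root: G♯
- major 3rd: B♯
- perfect 5th: D♯
- major 7th: F𝄪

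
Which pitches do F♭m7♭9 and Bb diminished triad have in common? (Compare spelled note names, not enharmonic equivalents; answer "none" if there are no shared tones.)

F♭

F♭m7♭9 = F♭, A𝄫, C♭, E𝄫, G𝄫.
Bb diminished triad = B♭, D♭, F♭.
Shared: F♭.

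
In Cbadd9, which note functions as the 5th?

Cbadd9 is built on Cb; its 5th is a perfect 5th above the root.
A fifth above C uses the letter G, and the perfect 5th above Cb is Gb.

Gb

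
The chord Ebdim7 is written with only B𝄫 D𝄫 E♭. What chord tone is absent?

G♭

Ebdim7 = E♭, G♭, B𝄫, D𝄫. The voicing lacks the 3rd (minor 3rd), G♭.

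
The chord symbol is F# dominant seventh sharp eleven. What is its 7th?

Root of F# dominant seventh sharp eleven = F-sharp. The 7th is a minor 7th: F-sharp up a minor 7th → E.

E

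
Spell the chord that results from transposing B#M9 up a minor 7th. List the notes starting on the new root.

A# – C## – E# – G## – B#

A minor 7th up from B# is A#, so the new chord is A# major ninth.
root → A#
3rd (major 3rd) → C##
5th (perfect 5th) → E#
7th (major 7th) → G##
9th (major 9th) → B#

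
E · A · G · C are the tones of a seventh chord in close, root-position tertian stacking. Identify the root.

A

Stacking in thirds gives A – C – E – G, so A is the root — A minor seventh.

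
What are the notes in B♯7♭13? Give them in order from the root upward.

B♯7♭13: dominant seventh flat thirteen on B#.
- root: B#
- major 3rd: D##
- perfect 5th: F##
- minor 7th: A#
- minor 13th: G#

B# – D## – F## – A# – G#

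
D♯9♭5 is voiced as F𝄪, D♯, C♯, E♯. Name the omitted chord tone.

A

D♯9♭5 = D♯, F𝄪, A, C♯, E♯. The voicing lacks the 5th (diminished 5th), A.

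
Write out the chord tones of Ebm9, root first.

Ebm9: minor ninth on Eb.
- root: Eb
- minor 3rd: Gb
- perfect 5th: Bb
- minor 7th: Db
- major 9th: F

Eb Gb Bb Db F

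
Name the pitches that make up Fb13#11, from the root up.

Fb – Ab – Cb – Ebb – Gb – Bb – Db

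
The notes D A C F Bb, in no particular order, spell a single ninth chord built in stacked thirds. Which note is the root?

Arranged so that each adjacent pair is a third by letter name: Bb – D – F – A – C.
The bottom of that stack, Bb, is the root (this is Bb major ninth).

Bb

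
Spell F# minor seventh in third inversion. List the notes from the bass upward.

F# minor seventh = F#–A–C#–E; third inversion → seventh (E) lowest.

E – F# – A – C#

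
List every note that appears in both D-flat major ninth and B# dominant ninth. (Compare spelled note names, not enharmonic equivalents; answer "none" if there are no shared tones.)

D-flat major ninth = Db, F, Ab, C, Eb.
B# dominant ninth = B#, D##, F##, A#, C##.
Shared: none.

none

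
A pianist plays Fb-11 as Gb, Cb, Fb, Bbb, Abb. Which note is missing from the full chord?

Fb-11 = Fb, Abb, Cb, Ebb, Gb, Bbb. The voicing lacks the 7th (minor 7th), Ebb.

Ebb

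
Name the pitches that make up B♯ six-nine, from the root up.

B♯ six-nine: six-nine on B-sharp.
Root: B-sharp
Major 3rd (3rd): D-double-sharp
Perfect 5th (5th): F-double-sharp
Major 6th (6th): G-double-sharp
Major 9th (9th): C-double-sharp

B-sharp – D-double-sharp – F-double-sharp – G-double-sharp – C-double-sharp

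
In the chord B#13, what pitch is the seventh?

A#

Root of B#13 = B#. The 7th is a minor 7th: B# up a minor 7th → A#.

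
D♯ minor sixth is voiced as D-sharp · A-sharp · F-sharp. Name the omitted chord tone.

B-sharp

The full D♯ minor sixth chord is D-sharp, F-sharp, A-sharp, B-sharp.
Comparing with the voicing, the major 6th (6th) — B-sharp — is absent.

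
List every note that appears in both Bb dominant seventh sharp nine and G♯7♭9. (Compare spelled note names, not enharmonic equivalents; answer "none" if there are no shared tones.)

none

Bb dominant seventh sharp nine = Bb, D, F, Ab, C#.
G♯7♭9 = G#, B#, D#, F#, A.
Shared: none.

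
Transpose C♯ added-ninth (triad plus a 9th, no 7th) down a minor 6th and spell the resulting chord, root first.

Transposed root: C-sharp → E-sharp (minor 6th down). So we spell E-sharp added-ninth:
root → E-sharp
3rd (major 3rd) → G-double-sharp
5th (perfect 5th) → B-sharp
9th (major 9th) → F-double-sharp

E-sharp – G-double-sharp – B-sharp – F-double-sharp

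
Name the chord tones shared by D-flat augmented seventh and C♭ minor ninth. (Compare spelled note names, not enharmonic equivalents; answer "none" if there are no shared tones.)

D-flat augmented seventh: D-flat F A C-flat
C♭ minor ninth: C-flat E-double-flat G-flat B-double-flat D-flat
Common to both → D-flat, C-flat.

D-flat, C-flat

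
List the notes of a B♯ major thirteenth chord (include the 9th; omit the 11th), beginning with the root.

B♯ major thirteenth is a major thirteenth built on B#.
B# — root
D## — major 3rd
F## — perfect 5th
A## — major 7th
C## — major 9th
G## — major 13th

B#  D##  F##  A##  C##  G##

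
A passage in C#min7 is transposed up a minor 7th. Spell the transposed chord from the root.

A minor 7th up from C# is B, so the new chord is B minor seventh.
Root: B
Minor 3rd (3rd): D
Perfect 5th (5th): F#
Minor 7th (7th): A

B D F# A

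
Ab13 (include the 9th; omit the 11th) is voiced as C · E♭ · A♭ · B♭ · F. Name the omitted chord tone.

Ab13 = A♭, C, E♭, G♭, B♭, F. The voicing lacks the 7th (minor 7th), G♭.

G♭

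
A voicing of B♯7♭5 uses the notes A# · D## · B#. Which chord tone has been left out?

F#

B♯7♭5 = B#, D##, F#, A#. The voicing lacks the 5th (diminished 5th), F#.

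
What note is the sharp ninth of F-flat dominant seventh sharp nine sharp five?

Root of F-flat dominant seventh sharp nine sharp five = F-flat. The 9th is an augmented 9th: F-flat up an augmented 9th → G.

G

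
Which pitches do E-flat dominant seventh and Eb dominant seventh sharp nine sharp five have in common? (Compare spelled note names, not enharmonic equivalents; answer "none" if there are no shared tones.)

Eb  G  Db

E-flat dominant seventh: Eb G Bb Db
Eb dominant seventh sharp nine sharp five: Eb G B Db F#
Common to both → Eb, G, Db.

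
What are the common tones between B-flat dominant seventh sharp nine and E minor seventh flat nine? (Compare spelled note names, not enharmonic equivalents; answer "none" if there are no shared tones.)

B-flat dominant seventh sharp nine = B-flat, D, F, A-flat, C-sharp.
E minor seventh flat nine = E, G, B, D, F.
Shared: D, F.

D F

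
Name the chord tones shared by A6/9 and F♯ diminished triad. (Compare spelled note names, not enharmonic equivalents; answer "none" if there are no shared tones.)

A6/9: A C# E F# B
F♯ diminished triad: F# A C
Common to both → A, F#.

A, F#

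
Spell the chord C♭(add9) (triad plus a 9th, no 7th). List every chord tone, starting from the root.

Cb  Eb  Gb  Db

C♭(add9) is an added-ninth built on Cb.
Cb — root
Eb — major 3rd
Gb — perfect 5th
Db — major 9th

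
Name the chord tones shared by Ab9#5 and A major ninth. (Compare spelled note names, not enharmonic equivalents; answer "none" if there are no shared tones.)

E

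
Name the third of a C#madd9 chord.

C#madd9 is built on C#; its 3rd is a minor 3rd above the root.
A third above C uses the letter E, and the minor 3rd above C# is E.

E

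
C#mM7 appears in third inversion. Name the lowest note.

B#

C#mM7 in root position is C#–E–G#–B#.
Third inversion places the seventh in the bass, which is B#.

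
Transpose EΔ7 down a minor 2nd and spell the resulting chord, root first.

E down a minor 2nd → D#. New chord: D# major seventh.
- root: D#
- major 3rd: F##
- perfect 5th: A#
- major 7th: C##

D#, F##, A#, C##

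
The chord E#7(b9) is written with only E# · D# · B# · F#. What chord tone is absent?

G##

E#7(b9) = E#, G##, B#, D#, F#. The voicing lacks the 3rd (major 3rd), G##.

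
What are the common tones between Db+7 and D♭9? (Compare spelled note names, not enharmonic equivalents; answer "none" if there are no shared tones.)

Db+7 = Db, F, A, Cb.
D♭9 = Db, F, Ab, Cb, Eb.
Shared: Db, F, Cb.

Db F Cb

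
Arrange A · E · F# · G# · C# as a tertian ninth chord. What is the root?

Stacking in thirds gives F# – A – C# – E – G#, so F# is the root — F# minor ninth.

F#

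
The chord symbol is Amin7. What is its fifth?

E

Root of Amin7 = A. The 5th is a perfect 5th: A up a perfect 5th → E.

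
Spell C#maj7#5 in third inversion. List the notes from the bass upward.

B#, C#, E#, G##

C#maj7#5 = C#–E#–G##–B#; third inversion → seventh (B#) lowest.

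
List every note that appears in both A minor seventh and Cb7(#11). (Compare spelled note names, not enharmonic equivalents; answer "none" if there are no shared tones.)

none

A minor seventh = A, C, E, G.
Cb7(#11) = Cb, Eb, Gb, Bbb, F.
Shared: none.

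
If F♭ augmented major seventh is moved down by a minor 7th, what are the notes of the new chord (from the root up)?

G-flat B-flat D F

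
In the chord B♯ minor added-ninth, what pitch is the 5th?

B♯ minor added-ninth is built on B#; its 5th is a perfect 5th above the root.
A fifth above B uses the letter F, and the perfect 5th above B# is F##.

F##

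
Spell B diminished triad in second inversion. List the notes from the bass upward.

F, B, D

B diminished triad = B–D–F; second inversion → fifth (F) lowest.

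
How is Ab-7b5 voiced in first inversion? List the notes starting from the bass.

In root position, Ab-7b5 is Ab–Cb–Ebb–Gb.
First inversion puts the third (Cb) in the bass.

Cb  Ebb  Gb  Ab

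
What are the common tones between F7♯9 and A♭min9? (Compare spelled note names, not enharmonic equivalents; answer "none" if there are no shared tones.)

F7♯9 = F, A, C, Eb, G#.
A♭min9 = Ab, Cb, Eb, Gb, Bb.
Shared: Eb.

Eb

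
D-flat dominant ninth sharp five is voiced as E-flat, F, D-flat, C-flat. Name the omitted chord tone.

A

D-flat dominant ninth sharp five = D-flat, F, A, C-flat, E-flat. The voicing lacks the 5th (augmented 5th), A.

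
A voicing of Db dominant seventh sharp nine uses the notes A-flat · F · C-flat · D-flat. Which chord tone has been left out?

The full Db dominant seventh sharp nine chord is D-flat, F, A-flat, C-flat, E.
Comparing with the voicing, the augmented 9th (9th) — E — is absent.

E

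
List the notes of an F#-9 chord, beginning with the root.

F#, A, C#, E, G#

F#-9: minor ninth on F#.
root → F#
3rd (minor 3rd) → A
5th (perfect 5th) → C#
7th (minor 7th) → E
9th (major 9th) → G#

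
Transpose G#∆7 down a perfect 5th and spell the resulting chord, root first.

C#, E#, G#, B#

A perfect 5th down from G# is C#, so the new chord is C# major seventh.
C# — root
E# — major 3rd
G# — perfect 5th
B# — major 7th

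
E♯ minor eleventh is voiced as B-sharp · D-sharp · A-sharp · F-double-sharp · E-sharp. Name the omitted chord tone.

The full E♯ minor eleventh chord is E-sharp, G-sharp, B-sharp, D-sharp, F-double-sharp, A-sharp.
Comparing with the voicing, the minor 3rd (3rd) — G-sharp — is absent.

G-sharp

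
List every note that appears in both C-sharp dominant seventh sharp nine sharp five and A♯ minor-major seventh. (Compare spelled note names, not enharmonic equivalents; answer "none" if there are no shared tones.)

C-sharp – E-sharp – G-double-sharp

C-sharp dominant seventh sharp nine sharp five: C-sharp E-sharp G-double-sharp B D-double-sharp
A♯ minor-major seventh: A-sharp C-sharp E-sharp G-double-sharp
Common to both → C-sharp, E-sharp, G-double-sharp.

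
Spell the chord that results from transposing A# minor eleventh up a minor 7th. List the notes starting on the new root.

Transposed root: A-sharp → G-sharp (minor 7th up). So we spell G-sharp minor eleventh:
- root: G-sharp
- minor 3rd: B
- perfect 5th: D-sharp
- minor 7th: F-sharp
- major 9th: A-sharp
- perfect 11th: C-sharp

G-sharp, B, D-sharp, F-sharp, A-sharp, C-sharp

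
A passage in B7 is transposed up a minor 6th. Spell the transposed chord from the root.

A minor 6th up from B is G, so the new chord is G dominant seventh.
Root: G
Major 3rd (3rd): B
Perfect 5th (5th): D
Minor 7th (7th): F

G  B  D  F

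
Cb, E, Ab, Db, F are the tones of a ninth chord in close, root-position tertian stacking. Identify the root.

Arranged so that each adjacent pair is a third by letter name: Db – F – Ab – Cb – E.
The bottom of that stack, Db, is the root (this is Db dominant seventh sharp nine).

Db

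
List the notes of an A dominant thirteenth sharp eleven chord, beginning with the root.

A C-sharp E G B D-sharp F-sharp

A dominant thirteenth sharp eleven: dominant thirteenth sharp eleven on A.
Root: A
Major 3rd (3rd): C-sharp
Perfect 5th (5th): E
Minor 7th (7th): G
Major 9th (9th): B
Augmented 11th (11th): D-sharp
Major 13th (13th): F-sharp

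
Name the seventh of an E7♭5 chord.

E7♭5 is built on E; its 7th is a minor 7th above the root.
A seventh above E uses the letter D, and the minor 7th above E is D.

D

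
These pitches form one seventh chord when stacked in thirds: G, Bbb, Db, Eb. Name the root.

Arranged so that each adjacent pair is a third by letter name: Eb – G – Bbb – Db.
The bottom of that stack, Eb, is the root (this is Eb dominant seventh flat five).

Eb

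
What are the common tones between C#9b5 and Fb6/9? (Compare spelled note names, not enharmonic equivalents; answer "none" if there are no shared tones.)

none

C#9b5: C# E# G B D#
Fb6/9: Fb Ab Cb Db Gb
Common to both → none.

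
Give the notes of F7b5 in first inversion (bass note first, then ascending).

A, C♭, E♭, F

In root position, F7b5 is F–A–C♭–E♭.
First inversion puts the third (A) in the bass.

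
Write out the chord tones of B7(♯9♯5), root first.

B, D#, F##, A, C##

B7(♯9♯5): dominant seventh sharp nine sharp five on B.
- root: B
- major 3rd: D#
- augmented 5th: F##
- minor 7th: A
- augmented 9th: C##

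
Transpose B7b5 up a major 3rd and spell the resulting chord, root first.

B up a major 3rd → D♯. New chord: D♯ dominant seventh flat five.
D♯ — root
F𝄪 — major 3rd
A — diminished 5th
C♯ — minor 7th

D♯  F𝄪  A  C♯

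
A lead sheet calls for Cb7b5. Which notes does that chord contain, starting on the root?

Cb7b5 is a dominant seventh flat five built on Cb.
Root: Cb
Major 3rd (3rd): Eb
Diminished 5th (5th): Gbb
Minor 7th (7th): Bbb

Cb  Eb  Gbb  Bbb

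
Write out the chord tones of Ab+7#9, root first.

Ab+7#9: dominant seventh sharp nine sharp five on Ab.
Ab — root
C — major 3rd
E — augmented 5th
Gb — minor 7th
B — augmented 9th

Ab, C, E, Gb, B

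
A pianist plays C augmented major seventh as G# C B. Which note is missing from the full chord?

The full C augmented major seventh chord is C, E, G#, B.
Comparing with the voicing, the major 3rd (3rd) — E — is absent.

E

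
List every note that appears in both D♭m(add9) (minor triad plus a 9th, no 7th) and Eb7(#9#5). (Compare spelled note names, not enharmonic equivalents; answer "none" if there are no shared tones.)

Db – Eb

D♭m(add9): Db Fb Ab Eb
Eb7(#9#5): Eb G B Db F#
Common to both → Db, Eb.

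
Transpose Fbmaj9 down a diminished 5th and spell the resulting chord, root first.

Transposed root: Fb → Bb (diminished 5th down). So we spell Bb major ninth:
Bb — root
D — major 3rd
F — perfect 5th
A — major 7th
C — major 9th

Bb D F A C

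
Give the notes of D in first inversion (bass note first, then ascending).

F# – A – D

In root position, D is D–F#–A.
First inversion puts the third (F#) in the bass.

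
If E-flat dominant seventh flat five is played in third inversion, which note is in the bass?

E-flat dominant seventh flat five in root position is Eb–G–Bbb–Db.
Third inversion places the seventh in the bass, which is Db.

Db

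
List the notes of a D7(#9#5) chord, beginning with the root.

D  F#  A#  C  E#

D7(#9#5): dominant seventh sharp nine sharp five on D.
root → D
3rd (major 3rd) → F#
5th (augmented 5th) → A#
7th (minor 7th) → C
9th (augmented 9th) → E#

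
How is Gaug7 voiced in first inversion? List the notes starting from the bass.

B D# F G

In root position, Gaug7 is G–B–D#–F.
First inversion puts the third (B) in the bass.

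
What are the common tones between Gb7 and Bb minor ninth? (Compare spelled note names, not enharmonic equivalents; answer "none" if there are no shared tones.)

B♭ D♭

Gb7: G♭ B♭ D♭ F♭
Bb minor ninth: B♭ D♭ F A♭ C
Common to both → B♭, D♭.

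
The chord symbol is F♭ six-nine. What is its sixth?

F♭ six-nine is built on F-flat; its 6th is a major 6th above the root.
A sixth above F uses the letter D, and the major 6th above F-flat is D-flat.

D-flat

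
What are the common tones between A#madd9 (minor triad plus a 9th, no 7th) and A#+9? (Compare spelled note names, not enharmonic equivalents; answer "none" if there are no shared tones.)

A#madd9 = A#, C#, E#, B#.
A#+9 = A#, C##, E##, G#, B#.
Shared: A#, B#.

A#, B#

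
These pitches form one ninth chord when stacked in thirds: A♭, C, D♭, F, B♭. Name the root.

B♭

Stacking in thirds gives B♭ – D♭ – F – A♭ – C, so B♭ is the root — B♭ minor ninth.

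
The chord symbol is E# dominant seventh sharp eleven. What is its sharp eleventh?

Root of E# dominant seventh sharp eleven = E#. The 11th is an augmented 11th: E# up an augmented 11th → A##.

A##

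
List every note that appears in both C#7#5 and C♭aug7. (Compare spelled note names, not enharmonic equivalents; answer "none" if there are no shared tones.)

C#7#5 = C#, E#, G##, B.
C♭aug7 = Cb, Eb, G, Bbb.
Shared: none.

none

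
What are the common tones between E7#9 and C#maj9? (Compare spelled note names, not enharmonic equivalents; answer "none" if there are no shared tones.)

E7#9: E G♯ B D F𝄪
C#maj9: C♯ E♯ G♯ B♯ D♯
Common to both → G♯.

G♯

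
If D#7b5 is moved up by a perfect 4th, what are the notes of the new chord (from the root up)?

G#, B#, D, F#

D# up a perfect 4th → G#. New chord: G# dominant seventh flat five.
G# — root
B# — major 3rd
D — diminished 5th
F# — minor 7th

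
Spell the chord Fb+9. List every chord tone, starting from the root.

Fb, Ab, C, Ebb, Gb

Root Fb, quality dominant ninth sharp five:
Fb — root
Ab — major 3rd
C — augmented 5th
Ebb — minor 7th
Gb — major 9th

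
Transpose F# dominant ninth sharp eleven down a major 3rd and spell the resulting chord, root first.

D  F♯  A  C  E  G♯

A major 3rd down from F♯ is D, so the new chord is D dominant ninth sharp eleven.
Root: D
Major 3rd (3rd): F♯
Perfect 5th (5th): A
Minor 7th (7th): C
Major 9th (9th): E
Augmented 11th (11th): G♯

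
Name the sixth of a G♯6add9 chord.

E#

G♯6add9 is built on G#; its 6th is a major 6th above the root.
A sixth above G uses the letter E, and the major 6th above G# is E#.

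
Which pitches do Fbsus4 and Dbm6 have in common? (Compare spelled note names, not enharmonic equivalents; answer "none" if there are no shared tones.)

Fb

Fbsus4 = Fb, Bbb, Cb.
Dbm6 = Db, Fb, Ab, Bb.
Shared: Fb.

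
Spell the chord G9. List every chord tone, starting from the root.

Root G, quality dominant ninth:
- root: G
- major 3rd: B
- perfect 5th: D
- minor 7th: F
- major 9th: A

G, B, D, F, A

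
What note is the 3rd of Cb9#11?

Eb

Cb9#11 is built on Cb; its 3rd is a major 3rd above the root.
A third above C uses the letter E, and the major 3rd above Cb is Eb.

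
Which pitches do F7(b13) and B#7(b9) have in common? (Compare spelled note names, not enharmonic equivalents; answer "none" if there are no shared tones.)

none

F7(b13): F A C Eb Db
B#7(b9): B# D## F## A# C#
Common to both → none.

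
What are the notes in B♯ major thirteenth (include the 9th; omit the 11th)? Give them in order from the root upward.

B♯ major thirteenth: major thirteenth on B#.
- root: B#
- major 3rd: D##
- perfect 5th: F##
- major 7th: A##
- major 9th: C##
- major 13th: G##

B#, D##, F##, A##, C##, G##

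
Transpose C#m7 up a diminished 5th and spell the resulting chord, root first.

G – Bb – D – F

C# up a diminished 5th → G. New chord: G minor seventh.
Root: G
Minor 3rd (3rd): Bb
Perfect 5th (5th): D
Minor 7th (7th): F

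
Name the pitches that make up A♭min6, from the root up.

Ab, Cb, Eb, F

Root Ab, quality minor sixth:
Root: Ab
Minor 3rd (3rd): Cb
Perfect 5th (5th): Eb
Major 6th (6th): F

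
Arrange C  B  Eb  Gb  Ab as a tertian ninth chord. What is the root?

Ab

Arranged so that each adjacent pair is a third by letter name: Ab – C – Eb – Gb – B.
The bottom of that stack, Ab, is the root (this is Ab dominant seventh sharp nine).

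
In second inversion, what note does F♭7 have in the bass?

F♭7 = Fb–Ab–Cb–Ebb. Second inversion → fifth in the bass = Cb.

Cb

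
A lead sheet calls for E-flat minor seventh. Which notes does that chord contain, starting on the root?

Root E-flat, quality minor seventh:
Root: E-flat
Minor 3rd (3rd): G-flat
Perfect 5th (5th): B-flat
Minor 7th (7th): D-flat

E-flat  G-flat  B-flat  D-flat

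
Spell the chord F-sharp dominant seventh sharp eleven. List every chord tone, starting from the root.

F#  A#  C#  E  B#

Root F#, quality dominant seventh sharp eleven:
Root: F#
Major 3rd (3rd): A#
Perfect 5th (5th): C#
Minor 7th (7th): E
Augmented 11th (11th): B#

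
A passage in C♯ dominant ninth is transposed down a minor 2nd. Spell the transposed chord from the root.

Transposed root: C♯ → B♯ (minor 2nd down). So we spell B♯ dominant ninth:
root → B♯
3rd (major 3rd) → D𝄪
5th (perfect 5th) → F𝄪
7th (minor 7th) → A♯
9th (major 9th) → C𝄪

B♯  D𝄪  F𝄪  A♯  C𝄪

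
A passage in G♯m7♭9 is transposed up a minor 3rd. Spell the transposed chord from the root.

B  D  F♯  A  C

Transposed root: G♯ → B (minor 3rd up). So we spell B minor seventh flat nine:
- root: B
- minor 3rd: D
- perfect 5th: F♯
- minor 7th: A
- minor 9th: C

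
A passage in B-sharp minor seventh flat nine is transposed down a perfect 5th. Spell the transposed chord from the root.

E# G# B# D# F#

A perfect 5th down from B# is E#, so the new chord is E# minor seventh flat nine.
- root: E#
- minor 3rd: G#
- perfect 5th: B#
- minor 7th: D#
- minor 9th: F#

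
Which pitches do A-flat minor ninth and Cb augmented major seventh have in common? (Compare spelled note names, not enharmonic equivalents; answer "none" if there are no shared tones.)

A-flat minor ninth = A-flat, C-flat, E-flat, G-flat, B-flat.
Cb augmented major seventh = C-flat, E-flat, G, B-flat.
Shared: C-flat, E-flat, B-flat.

C-flat, E-flat, B-flat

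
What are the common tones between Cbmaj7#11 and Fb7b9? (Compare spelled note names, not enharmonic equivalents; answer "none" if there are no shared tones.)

Cbmaj7#11 = Cb, Eb, Gb, Bb, F.
Fb7b9 = Fb, Ab, Cb, Ebb, Gbb.
Shared: Cb.

Cb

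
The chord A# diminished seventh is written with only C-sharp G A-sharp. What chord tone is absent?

E

The full A# diminished seventh chord is A-sharp, C-sharp, E, G.
Comparing with the voicing, the diminished 5th (5th) — E — is absent.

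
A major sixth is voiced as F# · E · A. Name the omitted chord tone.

C#

A major sixth = A, C#, E, F#. The voicing lacks the 3rd (major 3rd), C#.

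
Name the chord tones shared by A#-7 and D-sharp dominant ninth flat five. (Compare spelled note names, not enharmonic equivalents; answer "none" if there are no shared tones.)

A#-7: A# C# E# G#
D-sharp dominant ninth flat five: D# F## A C# E#
Common to both → C#, E#.

C#  E#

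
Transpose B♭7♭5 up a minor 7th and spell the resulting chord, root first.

Ab  C  Ebb  Gb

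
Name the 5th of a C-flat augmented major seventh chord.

C-flat augmented major seventh is built on Cb; its 5th is an augmented 5th above the root.
A fifth above C uses the letter G, and the augmented 5th above Cb is G.

G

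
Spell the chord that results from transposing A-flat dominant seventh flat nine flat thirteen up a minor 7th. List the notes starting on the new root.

G-flat B-flat D-flat F-flat A-double-flat E-double-flat

Transposed root: A-flat → G-flat (minor 7th up). So we spell G-flat dominant seventh flat nine flat thirteen:
- root: G-flat
- major 3rd: B-flat
- perfect 5th: D-flat
- minor 7th: F-flat
- minor 9th: A-double-flat
- minor 13th: E-double-flat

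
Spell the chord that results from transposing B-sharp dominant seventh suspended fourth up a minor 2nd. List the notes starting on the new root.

B-sharp up a minor 2nd → C-sharp. New chord: C-sharp dominant seventh suspended fourth.
root → C-sharp
4th (perfect 4th) → F-sharp
5th (perfect 5th) → G-sharp
7th (minor 7th) → B

C-sharp, F-sharp, G-sharp, B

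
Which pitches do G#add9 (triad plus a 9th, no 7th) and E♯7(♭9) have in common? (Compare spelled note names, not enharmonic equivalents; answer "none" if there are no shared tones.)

B#, D#

G#add9 = G#, B#, D#, A#.
E♯7(♭9) = E#, G##, B#, D#, F#.
Shared: B#, D#.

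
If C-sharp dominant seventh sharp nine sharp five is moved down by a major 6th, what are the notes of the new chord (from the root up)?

E, G-sharp, B-sharp, D, F-double-sharp

Transposed root: C-sharp → E (major 6th down). So we spell E dominant seventh sharp nine sharp five:
Root: E
Major 3rd (3rd): G-sharp
Augmented 5th (5th): B-sharp
Minor 7th (7th): D
Augmented 9th (9th): F-double-sharp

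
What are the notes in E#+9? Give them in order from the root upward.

E#  G##  B##  D#  F##

Root E#, quality dominant ninth sharp five:
E# — root
G## — major 3rd
B## — augmented 5th
D# — minor 7th
F## — major 9th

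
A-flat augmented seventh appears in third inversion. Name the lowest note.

Gb

A-flat augmented seventh in root position is Ab–C–E–Gb.
Third inversion places the seventh in the bass, which is Gb.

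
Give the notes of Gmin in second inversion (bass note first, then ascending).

D – G – B♭

In root position, Gmin is G–B♭–D.
Second inversion puts the fifth (D) in the bass.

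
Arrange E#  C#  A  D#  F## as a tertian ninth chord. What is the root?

Stacking in thirds gives D# – F## – A – C# – E#, so D# is the root — D# dominant ninth flat five.

D#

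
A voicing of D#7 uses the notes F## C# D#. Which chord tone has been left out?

A#

D#7 = D#, F##, A#, C#. The voicing lacks the 5th (perfect 5th), A#.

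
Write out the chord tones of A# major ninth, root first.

A# major ninth: major ninth on A-sharp.
A-sharp — root
C-double-sharp — major 3rd
E-sharp — perfect 5th
G-double-sharp — major 7th
B-sharp — major 9th

A-sharp – C-double-sharp – E-sharp – G-double-sharp – B-sharp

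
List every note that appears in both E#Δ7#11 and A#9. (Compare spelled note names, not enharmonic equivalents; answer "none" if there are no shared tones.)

E#Δ7#11: E# G## B# D## A##
A#9: A# C## E# G# B#
Common to both → E#, B#.

E# – B#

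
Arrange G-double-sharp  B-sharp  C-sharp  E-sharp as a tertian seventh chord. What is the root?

Stacking in thirds gives C-sharp – E-sharp – G-double-sharp – B-sharp, so C-sharp is the root — C-sharp augmented major seventh.

C-sharp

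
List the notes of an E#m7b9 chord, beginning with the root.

E#, G#, B#, D#, F#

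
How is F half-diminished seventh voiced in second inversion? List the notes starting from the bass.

Cb  Eb  F  Ab

In root position, F half-diminished seventh is F–Ab–Cb–Eb.
Second inversion puts the fifth (Cb) in the bass.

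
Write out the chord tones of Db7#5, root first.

Db – F – A – Cb

Root Db, quality augmented seventh:
root → Db
3rd (major 3rd) → F
5th (augmented 5th) → A
7th (minor 7th) → Cb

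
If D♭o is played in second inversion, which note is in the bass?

A𝄫

D♭o in root position is D♭–F♭–A𝄫.
Second inversion places the fifth in the bass, which is A𝄫.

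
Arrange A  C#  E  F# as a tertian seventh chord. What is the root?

F#

Stacking in thirds gives F# – A – C# – E, so F# is the root — F# minor seventh.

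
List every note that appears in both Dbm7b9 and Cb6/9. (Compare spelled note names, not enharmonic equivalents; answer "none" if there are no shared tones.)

Db, Ab, Cb

Dbm7b9: Db Fb Ab Cb Ebb
Cb6/9: Cb Eb Gb Ab Db
Common to both → Db, Ab, Cb.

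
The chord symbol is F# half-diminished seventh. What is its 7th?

E

Root of F# half-diminished seventh = F-sharp. The 7th is a minor 7th: F-sharp up a minor 7th → E.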